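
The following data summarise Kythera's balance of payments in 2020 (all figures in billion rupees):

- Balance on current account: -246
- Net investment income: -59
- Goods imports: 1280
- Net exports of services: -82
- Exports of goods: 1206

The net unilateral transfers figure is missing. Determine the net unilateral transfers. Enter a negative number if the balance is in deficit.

Current account = goods balance + services balance + net primary income + net secondary income
Sum of the known components = -215
Net unilateral transfers = CA - (known components) = -246 - (-215) = -31

-31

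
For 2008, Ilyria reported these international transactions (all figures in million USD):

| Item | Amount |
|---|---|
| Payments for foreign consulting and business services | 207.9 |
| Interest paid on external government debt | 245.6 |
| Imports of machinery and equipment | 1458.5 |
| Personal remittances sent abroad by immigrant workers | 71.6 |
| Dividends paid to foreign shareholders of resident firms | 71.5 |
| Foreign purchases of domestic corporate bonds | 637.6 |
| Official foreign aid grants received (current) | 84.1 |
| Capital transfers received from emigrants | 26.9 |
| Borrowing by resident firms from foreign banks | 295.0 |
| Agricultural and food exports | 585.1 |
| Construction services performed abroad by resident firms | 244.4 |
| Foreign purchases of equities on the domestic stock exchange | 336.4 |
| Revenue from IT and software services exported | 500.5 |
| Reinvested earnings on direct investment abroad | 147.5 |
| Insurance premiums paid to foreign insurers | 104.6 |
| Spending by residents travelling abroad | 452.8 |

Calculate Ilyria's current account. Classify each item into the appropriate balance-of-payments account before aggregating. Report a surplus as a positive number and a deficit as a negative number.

-1050.9

Goods: 585.1 - 1458.5 = -873.4
Services: -207.9 + 244.4 - 104.6 - 452.8 + 500.5 = -20.4
Primary income: -245.6 - 71.5 + 147.5 = -169.6
Secondary income: -71.6 + 84.1 = 12.5
Current account = (-873.4) + (-20.4) + (-169.6) + 12.5 = -1050.9
(Excluded from the current account — financial account: foreign purchases of domestic corporate bonds 637.6, borrowing by resident firms from foreign banks 295.0, foreign purchases of equities on the domestic stock exchange 336.4; capital account: capital transfers received from emigrants 26.9.)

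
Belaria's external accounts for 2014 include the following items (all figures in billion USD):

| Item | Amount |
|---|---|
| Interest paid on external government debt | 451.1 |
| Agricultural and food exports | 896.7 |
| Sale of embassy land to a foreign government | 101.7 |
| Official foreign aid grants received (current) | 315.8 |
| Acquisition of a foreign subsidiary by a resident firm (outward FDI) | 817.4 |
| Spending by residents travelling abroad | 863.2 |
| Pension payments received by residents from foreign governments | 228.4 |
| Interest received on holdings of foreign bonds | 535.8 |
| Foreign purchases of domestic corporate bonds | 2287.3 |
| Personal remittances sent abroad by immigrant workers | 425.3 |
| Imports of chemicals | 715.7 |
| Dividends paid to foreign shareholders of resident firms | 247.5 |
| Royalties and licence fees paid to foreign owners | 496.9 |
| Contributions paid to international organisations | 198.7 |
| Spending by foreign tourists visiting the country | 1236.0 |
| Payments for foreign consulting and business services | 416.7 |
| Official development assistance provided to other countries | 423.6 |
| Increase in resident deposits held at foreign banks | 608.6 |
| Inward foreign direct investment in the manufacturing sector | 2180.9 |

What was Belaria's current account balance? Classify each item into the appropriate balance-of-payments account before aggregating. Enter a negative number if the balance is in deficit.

-1026.0

Goods: 896.7 - 715.7 = 181.0
Services: -496.9 - 416.7 + 1236.0 - 863.2 = -540.8
Primary income: -247.5 - 451.1 + 535.8 = -162.8
Secondary income: 228.4 - 425.3 - 198.7 + 315.8 - 423.6 = -503.4
Current account = 181.0 + (-540.8) + (-162.8) + (-503.4) = -1026.0
(Excluded from the current account — capital account: sale of embassy land to a foreign government 101.7; financial account: acquisition of a foreign subsidiary by a resident firm (outward FDI) 817.4, foreign purchases of domestic corporate bonds 2287.3, increase in resident deposits held at foreign banks 608.6, inward foreign direct investment in the manufacturing sector 2180.9.)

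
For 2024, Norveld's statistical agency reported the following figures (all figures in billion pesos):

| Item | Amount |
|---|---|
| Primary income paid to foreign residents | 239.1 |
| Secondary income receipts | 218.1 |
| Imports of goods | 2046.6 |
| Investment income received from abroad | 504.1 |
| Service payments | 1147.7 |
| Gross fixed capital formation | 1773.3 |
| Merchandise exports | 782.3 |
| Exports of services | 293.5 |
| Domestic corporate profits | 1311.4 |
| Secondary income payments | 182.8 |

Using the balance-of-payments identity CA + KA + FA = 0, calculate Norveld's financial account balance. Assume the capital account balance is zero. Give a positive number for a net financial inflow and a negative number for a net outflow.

1818.2

Goods balance = 782.3 - 2046.6 = -1264.3
Services balance = 293.5 - 1147.7 = -854.2
Trade balance (goods + services) = -1264.3 + (-854.2) = -2118.5
Net primary income = 504.1 - 239.1 = 265.0
Net secondary income = 218.1 - 182.8 = 35.3
Current account = -2118.5 + 265.0 + 35.3 = -1818.2
Financial account = -(-1818.2) = 1818.2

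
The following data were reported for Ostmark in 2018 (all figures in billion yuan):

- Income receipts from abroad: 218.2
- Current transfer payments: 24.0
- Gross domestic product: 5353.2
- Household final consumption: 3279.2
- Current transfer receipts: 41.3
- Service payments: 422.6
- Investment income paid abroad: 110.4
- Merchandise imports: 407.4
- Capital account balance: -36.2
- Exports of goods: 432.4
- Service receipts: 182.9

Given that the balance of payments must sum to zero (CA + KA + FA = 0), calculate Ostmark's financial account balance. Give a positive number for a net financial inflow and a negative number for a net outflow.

Goods balance = 432.4 - 407.4 = 25.0
Services balance = 182.9 - 422.6 = -239.7
Trade balance (goods + services) = 25.0 + (-239.7) = -214.7
Net primary income = 218.2 - 110.4 = 107.8
Net secondary income = 41.3 - 24.0 = 17.3
Current account = -214.7 + 107.8 + 17.3 = -89.6
Financial account = -(-89.6 + (-36.2)) = 125.8

125.8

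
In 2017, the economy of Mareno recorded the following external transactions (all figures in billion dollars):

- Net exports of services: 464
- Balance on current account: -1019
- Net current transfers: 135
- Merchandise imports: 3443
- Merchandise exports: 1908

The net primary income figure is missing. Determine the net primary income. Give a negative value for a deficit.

-83

Current account = goods balance + services balance + net primary income + net secondary income
Sum of the known components = -936
Net primary income = CA - (known components) = -1019 - (-936) = -83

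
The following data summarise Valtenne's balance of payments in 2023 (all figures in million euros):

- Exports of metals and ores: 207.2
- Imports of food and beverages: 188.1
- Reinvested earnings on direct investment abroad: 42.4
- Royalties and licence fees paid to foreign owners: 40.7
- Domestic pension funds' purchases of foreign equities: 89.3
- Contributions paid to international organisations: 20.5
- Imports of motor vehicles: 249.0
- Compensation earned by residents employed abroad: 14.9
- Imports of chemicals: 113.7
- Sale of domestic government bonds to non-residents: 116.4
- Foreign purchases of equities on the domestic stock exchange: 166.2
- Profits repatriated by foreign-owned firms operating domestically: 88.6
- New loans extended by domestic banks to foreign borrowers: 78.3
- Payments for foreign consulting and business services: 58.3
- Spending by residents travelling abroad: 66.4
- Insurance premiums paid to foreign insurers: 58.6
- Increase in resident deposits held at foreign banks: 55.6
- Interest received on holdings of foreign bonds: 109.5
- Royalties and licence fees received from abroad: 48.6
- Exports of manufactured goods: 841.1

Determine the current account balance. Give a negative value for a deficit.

379.8

Goods: -188.1 - 113.7 - 249.0 + 841.1 + 207.2 = 497.5
Services: -40.7 - 66.4 - 58.3 - 58.6 + 48.6 = -175.4
Primary income: 14.9 + 109.5 + 42.4 - 88.6 = 78.2
Secondary income: -20.5
Current account = 497.5 + (-175.4) + 78.2 + (-20.5) = 379.8
(Excluded from the current account — financial account: domestic pension funds' purchases of foreign equities 89.3, sale of domestic government bonds to non-residents 116.4, foreign purchases of equities on the domestic stock exchange 166.2, new loans extended by domestic banks to foreign borrowers 78.3, increase in resident deposits held at foreign banks 55.6.)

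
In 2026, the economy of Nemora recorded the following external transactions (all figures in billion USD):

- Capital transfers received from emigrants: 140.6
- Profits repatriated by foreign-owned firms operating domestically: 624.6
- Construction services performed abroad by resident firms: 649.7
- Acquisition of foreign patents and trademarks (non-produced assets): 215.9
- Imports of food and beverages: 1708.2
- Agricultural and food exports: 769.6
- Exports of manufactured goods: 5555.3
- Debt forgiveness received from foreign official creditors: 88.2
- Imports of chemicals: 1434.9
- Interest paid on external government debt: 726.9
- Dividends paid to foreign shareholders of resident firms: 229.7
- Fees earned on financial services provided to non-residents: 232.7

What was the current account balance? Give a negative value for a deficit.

Goods: 5555.3 - 1708.2 + 769.6 - 1434.9 = 3181.8
Services: 232.7 + 649.7 = 882.4
Primary income: -624.6 - 229.7 - 726.9 = -1581.2
Current account = 3181.8 + 882.4 + (-1581.2) = 2483.0
(Excluded from the current account — capital account: capital transfers received from emigrants 140.6, acquisition of foreign patents and trademarks (non-produced assets) 215.9, debt forgiveness received from foreign official creditors 88.2.)

2483.0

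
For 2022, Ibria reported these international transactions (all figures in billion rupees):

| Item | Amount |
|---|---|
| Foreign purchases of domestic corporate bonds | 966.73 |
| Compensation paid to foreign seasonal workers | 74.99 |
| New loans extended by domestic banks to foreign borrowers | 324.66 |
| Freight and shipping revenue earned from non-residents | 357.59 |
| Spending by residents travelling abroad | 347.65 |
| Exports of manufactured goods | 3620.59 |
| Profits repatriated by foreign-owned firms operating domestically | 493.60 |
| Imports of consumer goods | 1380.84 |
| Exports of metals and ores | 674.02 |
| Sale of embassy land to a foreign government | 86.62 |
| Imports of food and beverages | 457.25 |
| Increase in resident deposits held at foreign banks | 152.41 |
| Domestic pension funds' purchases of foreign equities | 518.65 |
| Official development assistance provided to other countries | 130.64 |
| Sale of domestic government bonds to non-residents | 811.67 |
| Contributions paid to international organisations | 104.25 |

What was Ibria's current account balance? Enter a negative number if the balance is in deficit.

1662.98

Goods: 3620.59 + 674.02 - 1380.84 - 457.25 = 2456.52
Services: -347.65 + 357.59 = 9.94
Primary income: -74.99 - 493.60 = -568.59
Secondary income: -130.64 - 104.25 = -234.89
Current account = 2456.52 + 9.94 + (-568.59) + (-234.89) = 1662.98
(Excluded from the current account — financial account: foreign purchases of domestic corporate bonds 966.73, new loans extended by domestic banks to foreign borrowers 324.66, increase in resident deposits held at foreign banks 152.41, domestic pension funds' purchases of foreign equities 518.65, sale of domestic government bonds to non-residents 811.67; capital account: sale of embassy land to a foreign government 86.62.)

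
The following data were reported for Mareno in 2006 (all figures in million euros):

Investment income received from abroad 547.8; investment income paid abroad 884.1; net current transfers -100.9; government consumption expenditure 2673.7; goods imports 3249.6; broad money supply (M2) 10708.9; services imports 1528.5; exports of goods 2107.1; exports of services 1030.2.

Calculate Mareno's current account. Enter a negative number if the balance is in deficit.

-2078.0

Goods balance = 2107.1 - 3249.6 = -1142.5
Services balance = 1030.2 - 1528.5 = -498.3
Trade balance (goods + services) = -1142.5 + (-498.3) = -1640.8
Net primary income = 547.8 - 884.1 = -336.3
Net secondary income = -100.9
Current account = -1640.8 + (-336.3) + (-100.9) = -2078.0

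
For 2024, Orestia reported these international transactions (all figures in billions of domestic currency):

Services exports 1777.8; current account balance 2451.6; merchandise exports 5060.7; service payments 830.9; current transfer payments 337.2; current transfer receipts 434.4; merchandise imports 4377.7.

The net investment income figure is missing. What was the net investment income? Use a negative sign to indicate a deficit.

Current account = goods balance + services balance + net primary income + net secondary income
Sum of the known components = 1727.1
Net investment income = CA - (known components) = 2451.6 - 1727.1 = 724.5

724.5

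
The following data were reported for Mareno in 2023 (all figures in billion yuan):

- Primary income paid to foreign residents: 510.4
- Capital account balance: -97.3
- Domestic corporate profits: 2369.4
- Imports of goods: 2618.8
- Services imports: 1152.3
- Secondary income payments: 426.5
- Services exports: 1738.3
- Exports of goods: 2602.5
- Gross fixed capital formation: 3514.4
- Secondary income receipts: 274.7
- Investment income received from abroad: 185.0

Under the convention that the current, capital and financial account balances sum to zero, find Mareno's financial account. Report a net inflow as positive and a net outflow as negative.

4.8

Goods balance = 2602.5 - 2618.8 = -16.3
Services balance = 1738.3 - 1152.3 = 586.0
Trade balance (goods + services) = -16.3 + 586.0 = 569.7
Net primary income = 185.0 - 510.4 = -325.4
Net secondary income = 274.7 - 426.5 = -151.8
Current account = 569.7 + (-325.4) + (-151.8) = 92.5
Financial account = -(92.5 + (-97.3)) = 4.8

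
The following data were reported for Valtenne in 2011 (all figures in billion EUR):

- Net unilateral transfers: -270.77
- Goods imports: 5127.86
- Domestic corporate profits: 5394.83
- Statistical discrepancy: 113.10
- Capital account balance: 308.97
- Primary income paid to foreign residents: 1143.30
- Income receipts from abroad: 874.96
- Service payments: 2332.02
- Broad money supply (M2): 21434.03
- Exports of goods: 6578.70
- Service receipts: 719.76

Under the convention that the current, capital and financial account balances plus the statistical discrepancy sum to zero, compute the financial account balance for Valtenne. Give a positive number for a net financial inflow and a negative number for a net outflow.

Goods balance = 6578.70 - 5127.86 = 1450.84
Services balance = 719.76 - 2332.02 = -1612.26
Trade balance (goods + services) = 1450.84 + (-1612.26) = -161.42
Net primary income = 874.96 - 1143.30 = -268.34
Net secondary income = -270.77
Current account = -161.42 + (-268.34) + (-270.77) = -700.53
Financial account = -(-700.53 + 308.97 + 113.10) = 278.46

278.46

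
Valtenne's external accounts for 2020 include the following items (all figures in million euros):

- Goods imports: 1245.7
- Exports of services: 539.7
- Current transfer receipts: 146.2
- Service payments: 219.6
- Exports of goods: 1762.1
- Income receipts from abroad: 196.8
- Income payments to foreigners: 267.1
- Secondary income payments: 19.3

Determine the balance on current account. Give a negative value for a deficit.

Goods balance = 1762.1 - 1245.7 = 516.4
Services balance = 539.7 - 219.6 = 320.1
Trade balance (goods + services) = 516.4 + 320.1 = 836.5
Net primary income = 196.8 - 267.1 = -70.3
Net secondary income = 146.2 - 19.3 = 126.9
Current account = 836.5 + (-70.3) + 126.9 = 893.1

893.1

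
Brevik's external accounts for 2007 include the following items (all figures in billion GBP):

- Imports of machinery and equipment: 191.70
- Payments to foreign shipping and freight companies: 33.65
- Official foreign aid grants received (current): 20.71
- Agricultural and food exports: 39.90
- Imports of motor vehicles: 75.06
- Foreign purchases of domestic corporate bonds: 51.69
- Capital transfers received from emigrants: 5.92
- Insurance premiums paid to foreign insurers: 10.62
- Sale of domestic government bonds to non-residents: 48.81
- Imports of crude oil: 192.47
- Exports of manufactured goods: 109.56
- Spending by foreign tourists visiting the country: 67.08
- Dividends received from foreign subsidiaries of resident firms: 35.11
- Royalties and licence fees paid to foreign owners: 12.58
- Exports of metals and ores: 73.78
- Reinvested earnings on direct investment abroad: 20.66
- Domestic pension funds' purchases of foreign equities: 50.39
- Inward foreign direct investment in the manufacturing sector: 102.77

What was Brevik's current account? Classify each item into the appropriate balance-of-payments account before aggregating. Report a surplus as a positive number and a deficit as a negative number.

Goods: 73.78 + 109.56 - 192.47 - 75.06 + 39.90 - 191.70 = -235.99
Services: 67.08 - 33.65 - 12.58 - 10.62 = 10.23
Primary income: 35.11 + 20.66 = 55.77
Secondary income: 20.71
Current account = (-235.99) + 10.23 + 55.77 + 20.71 = -149.28
(Excluded from the current account — financial account: foreign purchases of domestic corporate bonds 51.69, sale of domestic government bonds to non-residents 48.81, domestic pension funds' purchases of foreign equities 50.39, inward foreign direct investment in the manufacturing sector 102.77; capital account: capital transfers received from emigrants 5.92.)

-149.28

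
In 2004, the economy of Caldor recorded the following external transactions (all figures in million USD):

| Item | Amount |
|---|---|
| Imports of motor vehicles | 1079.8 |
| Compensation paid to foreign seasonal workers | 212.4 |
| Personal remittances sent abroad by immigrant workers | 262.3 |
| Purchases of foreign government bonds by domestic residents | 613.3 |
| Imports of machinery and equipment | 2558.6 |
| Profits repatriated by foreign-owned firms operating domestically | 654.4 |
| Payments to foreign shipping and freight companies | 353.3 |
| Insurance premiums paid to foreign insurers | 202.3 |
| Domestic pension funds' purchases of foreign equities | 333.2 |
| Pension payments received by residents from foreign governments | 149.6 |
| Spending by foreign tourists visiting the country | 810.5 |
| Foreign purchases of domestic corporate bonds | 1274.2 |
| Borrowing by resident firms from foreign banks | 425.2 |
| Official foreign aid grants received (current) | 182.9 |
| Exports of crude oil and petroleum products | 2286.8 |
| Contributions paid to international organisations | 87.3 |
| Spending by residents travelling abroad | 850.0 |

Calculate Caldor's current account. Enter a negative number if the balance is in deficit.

-2830.6

Goods: 2286.8 - 2558.6 - 1079.8 = -1351.6
Services: -202.3 + 810.5 - 353.3 - 850.0 = -595.1
Primary income: -212.4 - 654.4 = -866.8
Secondary income: -87.3 + 149.6 - 262.3 + 182.9 = -17.1
Current account = (-1351.6) + (-595.1) + (-866.8) + (-17.1) = -2830.6
(Excluded from the current account — financial account: purchases of foreign government bonds by domestic residents 613.3, domestic pension funds' purchases of foreign equities 333.2, foreign purchases of domestic corporate bonds 1274.2, borrowing by resident firms from foreign banks 425.2.)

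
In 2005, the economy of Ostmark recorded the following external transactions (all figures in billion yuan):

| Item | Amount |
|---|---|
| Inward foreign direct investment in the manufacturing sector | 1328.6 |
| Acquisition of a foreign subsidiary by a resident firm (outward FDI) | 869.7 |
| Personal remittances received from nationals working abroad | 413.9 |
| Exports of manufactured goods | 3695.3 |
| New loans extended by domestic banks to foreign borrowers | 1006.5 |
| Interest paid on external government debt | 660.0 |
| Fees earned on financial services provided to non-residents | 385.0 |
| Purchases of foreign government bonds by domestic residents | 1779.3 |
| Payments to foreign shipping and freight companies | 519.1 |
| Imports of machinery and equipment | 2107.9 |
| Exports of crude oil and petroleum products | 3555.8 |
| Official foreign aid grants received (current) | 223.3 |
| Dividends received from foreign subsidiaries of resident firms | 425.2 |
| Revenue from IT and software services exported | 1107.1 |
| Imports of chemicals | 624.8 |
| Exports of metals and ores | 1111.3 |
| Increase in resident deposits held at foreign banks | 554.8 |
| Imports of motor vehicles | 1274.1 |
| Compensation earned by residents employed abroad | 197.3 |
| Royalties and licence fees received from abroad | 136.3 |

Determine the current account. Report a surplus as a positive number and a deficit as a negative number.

6064.6

Goods: 3555.8 - 1274.1 - 624.8 - 2107.9 + 1111.3 + 3695.3 = 4355.6
Services: 136.3 - 519.1 + 1107.1 + 385.0 = 1109.3
Primary income: 425.2 + 197.3 - 660.0 = -37.5
Secondary income: 223.3 + 413.9 = 637.2
Current account = 4355.6 + 1109.3 + (-37.5) + 637.2 = 6064.6
(Excluded from the current account — financial account: inward foreign direct investment in the manufacturing sector 1328.6, acquisition of a foreign subsidiary by a resident firm (outward FDI) 869.7, new loans extended by domestic banks to foreign borrowers 1006.5, purchases of foreign government bonds by domestic residents 1779.3, increase in resident deposits held at foreign banks 554.8.)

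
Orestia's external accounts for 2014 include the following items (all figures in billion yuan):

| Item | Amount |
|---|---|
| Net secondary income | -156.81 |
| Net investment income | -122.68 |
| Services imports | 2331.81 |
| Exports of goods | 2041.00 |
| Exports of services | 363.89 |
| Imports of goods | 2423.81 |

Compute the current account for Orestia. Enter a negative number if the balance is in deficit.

Goods balance = 2041.00 - 2423.81 = -382.81
Services balance = 363.89 - 2331.81 = -1967.92
Trade balance (goods + services) = -382.81 + (-1967.92) = -2350.73
Net primary income = -122.68
Net secondary income = -156.81
Current account = -2350.73 + (-122.68) + (-156.81) = -2630.22

-2630.22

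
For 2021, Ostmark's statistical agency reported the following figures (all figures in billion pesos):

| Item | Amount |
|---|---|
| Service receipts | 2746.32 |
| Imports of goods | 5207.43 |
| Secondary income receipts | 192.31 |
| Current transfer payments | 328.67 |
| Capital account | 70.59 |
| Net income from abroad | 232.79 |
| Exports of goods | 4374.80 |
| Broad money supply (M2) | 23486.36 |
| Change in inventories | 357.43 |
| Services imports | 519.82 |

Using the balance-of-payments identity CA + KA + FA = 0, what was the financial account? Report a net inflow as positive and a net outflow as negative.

-1560.89

Goods balance = 4374.80 - 5207.43 = -832.63
Services balance = 2746.32 - 519.82 = 2226.50
Trade balance (goods + services) = -832.63 + 2226.50 = 1393.87
Net primary income = 232.79
Net secondary income = 192.31 - 328.67 = -136.36
Current account = 1393.87 + 232.79 + (-136.36) = 1490.30
Financial account = -(1490.30 + 70.59) = -1560.89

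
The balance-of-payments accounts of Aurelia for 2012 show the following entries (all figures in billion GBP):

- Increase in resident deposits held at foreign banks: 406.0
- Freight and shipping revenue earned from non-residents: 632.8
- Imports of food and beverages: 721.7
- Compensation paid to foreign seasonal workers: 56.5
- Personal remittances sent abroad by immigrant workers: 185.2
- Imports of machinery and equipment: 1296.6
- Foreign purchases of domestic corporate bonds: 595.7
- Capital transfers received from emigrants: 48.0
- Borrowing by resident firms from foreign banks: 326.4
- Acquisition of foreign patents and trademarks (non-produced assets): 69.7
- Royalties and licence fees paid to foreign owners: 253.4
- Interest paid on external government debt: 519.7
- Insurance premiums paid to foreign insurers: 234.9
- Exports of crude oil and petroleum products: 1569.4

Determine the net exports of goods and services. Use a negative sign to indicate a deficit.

Goods: -721.7 - 1296.6 + 1569.4 = -448.9
Services: -234.9 - 253.4 + 632.8 = 144.5
Trade balance = -448.9 + 144.5 = -304.4
(Excluded from the trade balance — financial account: increase in resident deposits held at foreign banks 406.0, foreign purchases of domestic corporate bonds 595.7, borrowing by resident firms from foreign banks 326.4; primary income: compensation paid to foreign seasonal workers 56.5, interest paid on external government debt 519.7; secondary income: personal remittances sent abroad by immigrant workers 185.2; capital account: capital transfers received from emigrants 48.0, acquisition of foreign patents and trademarks (non-produced assets) 69.7.)

-304.4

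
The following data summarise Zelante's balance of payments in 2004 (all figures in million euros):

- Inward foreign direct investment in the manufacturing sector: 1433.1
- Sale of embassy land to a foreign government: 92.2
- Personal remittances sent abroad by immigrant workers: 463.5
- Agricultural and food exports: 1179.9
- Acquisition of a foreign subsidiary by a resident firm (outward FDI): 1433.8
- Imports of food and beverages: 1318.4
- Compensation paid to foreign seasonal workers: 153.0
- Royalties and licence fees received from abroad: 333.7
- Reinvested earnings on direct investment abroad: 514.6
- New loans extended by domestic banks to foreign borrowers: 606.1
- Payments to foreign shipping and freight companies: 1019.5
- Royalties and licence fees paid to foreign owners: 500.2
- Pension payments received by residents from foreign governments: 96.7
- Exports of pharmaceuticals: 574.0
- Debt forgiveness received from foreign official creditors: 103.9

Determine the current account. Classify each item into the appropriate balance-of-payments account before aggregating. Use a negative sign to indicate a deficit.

Goods: -1318.4 + 1179.9 + 574.0 = 435.5
Services: -1019.5 - 500.2 + 333.7 = -1186.0
Primary income: -153.0 + 514.6 = 361.6
Secondary income: -463.5 + 96.7 = -366.8
Current account = 435.5 + (-1186.0) + 361.6 + (-366.8) = -755.7
(Excluded from the current account — financial account: inward foreign direct investment in the manufacturing sector 1433.1, acquisition of a foreign subsidiary by a resident firm (outward FDI) 1433.8, new loans extended by domestic banks to foreign borrowers 606.1; capital account: sale of embassy land to a foreign government 92.2, debt forgiveness received from foreign official creditors 103.9.)

-755.7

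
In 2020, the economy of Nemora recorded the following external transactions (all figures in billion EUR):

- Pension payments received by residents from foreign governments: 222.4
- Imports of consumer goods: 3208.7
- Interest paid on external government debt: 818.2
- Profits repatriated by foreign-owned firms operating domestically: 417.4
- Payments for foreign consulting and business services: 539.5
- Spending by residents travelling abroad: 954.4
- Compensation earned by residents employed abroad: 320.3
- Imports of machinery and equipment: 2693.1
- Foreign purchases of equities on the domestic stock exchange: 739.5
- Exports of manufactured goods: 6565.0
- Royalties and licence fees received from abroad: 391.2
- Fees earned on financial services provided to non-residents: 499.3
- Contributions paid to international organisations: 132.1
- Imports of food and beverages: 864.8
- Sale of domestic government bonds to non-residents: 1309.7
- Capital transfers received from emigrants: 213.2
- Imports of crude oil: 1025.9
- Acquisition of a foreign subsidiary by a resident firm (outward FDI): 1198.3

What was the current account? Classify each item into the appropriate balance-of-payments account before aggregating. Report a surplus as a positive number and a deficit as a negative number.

-2655.9

Goods: -3208.7 - 1025.9 + 6565.0 - 2693.1 - 864.8 = -1227.5
Services: 499.3 - 954.4 + 391.2 - 539.5 = -603.4
Primary income: -818.2 - 417.4 + 320.3 = -915.3
Secondary income: -132.1 + 222.4 = 90.3
Current account = (-1227.5) + (-603.4) + (-915.3) + 90.3 = -2655.9
(Excluded from the current account — financial account: foreign purchases of equities on the domestic stock exchange 739.5, sale of domestic government bonds to non-residents 1309.7, acquisition of a foreign subsidiary by a resident firm (outward FDI) 1198.3; capital account: capital transfers received from emigrants 213.2.)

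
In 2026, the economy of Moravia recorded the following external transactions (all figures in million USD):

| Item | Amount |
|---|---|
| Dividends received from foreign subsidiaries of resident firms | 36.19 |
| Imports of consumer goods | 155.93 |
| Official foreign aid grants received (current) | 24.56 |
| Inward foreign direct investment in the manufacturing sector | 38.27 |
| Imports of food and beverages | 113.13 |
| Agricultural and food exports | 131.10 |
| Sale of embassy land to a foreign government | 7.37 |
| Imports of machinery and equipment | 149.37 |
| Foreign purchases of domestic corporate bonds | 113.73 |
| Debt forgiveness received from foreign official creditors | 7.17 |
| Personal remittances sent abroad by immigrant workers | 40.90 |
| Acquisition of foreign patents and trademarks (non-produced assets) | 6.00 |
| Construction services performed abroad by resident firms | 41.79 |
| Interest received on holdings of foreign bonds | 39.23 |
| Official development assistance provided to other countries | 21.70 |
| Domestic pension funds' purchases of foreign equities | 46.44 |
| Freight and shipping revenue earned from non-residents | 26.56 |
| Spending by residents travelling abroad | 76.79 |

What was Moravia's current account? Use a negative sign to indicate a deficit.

Goods: -155.93 + 131.10 - 149.37 - 113.13 = -287.33
Services: 26.56 + 41.79 - 76.79 = -8.44
Primary income: 39.23 + 36.19 = 75.42
Secondary income: -21.70 - 40.90 + 24.56 = -38.04
Current account = (-287.33) + (-8.44) + 75.42 + (-38.04) = -258.39
(Excluded from the current account — financial account: inward foreign direct investment in the manufacturing sector 38.27, foreign purchases of domestic corporate bonds 113.73, domestic pension funds' purchases of foreign equities 46.44; capital account: sale of embassy land to a foreign government 7.37, debt forgiveness received from foreign official creditors 7.17, acquisition of foreign patents and trademarks (non-produced assets) 6.00.)

-258.39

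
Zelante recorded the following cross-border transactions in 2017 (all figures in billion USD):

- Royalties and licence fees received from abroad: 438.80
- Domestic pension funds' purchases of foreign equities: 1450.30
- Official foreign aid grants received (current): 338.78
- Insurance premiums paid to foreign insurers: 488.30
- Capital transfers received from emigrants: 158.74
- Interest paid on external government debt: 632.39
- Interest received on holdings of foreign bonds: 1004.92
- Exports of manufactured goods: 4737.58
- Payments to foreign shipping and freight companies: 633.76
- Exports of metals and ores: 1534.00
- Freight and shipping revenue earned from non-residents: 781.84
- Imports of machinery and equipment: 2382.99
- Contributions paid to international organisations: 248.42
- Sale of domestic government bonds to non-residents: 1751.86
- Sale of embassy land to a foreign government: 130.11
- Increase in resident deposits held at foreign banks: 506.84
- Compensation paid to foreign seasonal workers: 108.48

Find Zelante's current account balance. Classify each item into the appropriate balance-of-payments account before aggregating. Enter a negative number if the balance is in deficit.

Goods: 4737.58 - 2382.99 + 1534.00 = 3888.59
Services: -488.30 + 438.80 + 781.84 - 633.76 = 98.58
Primary income: 1004.92 - 108.48 - 632.39 = 264.05
Secondary income: -248.42 + 338.78 = 90.36
Current account = 3888.59 + 98.58 + 264.05 + 90.36 = 4341.58
(Excluded from the current account — financial account: domestic pension funds' purchases of foreign equities 1450.30, sale of domestic government bonds to non-residents 1751.86, increase in resident deposits held at foreign banks 506.84; capital account: capital transfers received from emigrants 158.74, sale of embassy land to a foreign government 130.11.)

4341.58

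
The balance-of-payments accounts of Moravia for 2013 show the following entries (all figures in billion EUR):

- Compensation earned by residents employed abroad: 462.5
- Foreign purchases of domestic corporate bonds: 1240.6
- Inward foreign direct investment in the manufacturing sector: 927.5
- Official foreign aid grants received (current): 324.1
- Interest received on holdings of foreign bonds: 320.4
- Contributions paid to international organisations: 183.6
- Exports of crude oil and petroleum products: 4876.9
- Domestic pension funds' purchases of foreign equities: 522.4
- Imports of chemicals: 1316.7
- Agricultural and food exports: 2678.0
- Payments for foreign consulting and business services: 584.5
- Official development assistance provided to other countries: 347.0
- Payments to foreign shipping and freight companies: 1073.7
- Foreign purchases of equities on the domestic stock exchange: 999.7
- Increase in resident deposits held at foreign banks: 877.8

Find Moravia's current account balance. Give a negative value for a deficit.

5156.4

Goods: 2678.0 - 1316.7 + 4876.9 = 6238.2
Services: -584.5 - 1073.7 = -1658.2
Primary income: 462.5 + 320.4 = 782.9
Secondary income: -347.0 - 183.6 + 324.1 = -206.5
Current account = 6238.2 + (-1658.2) + 782.9 + (-206.5) = 5156.4
(Excluded from the current account — financial account: foreign purchases of domestic corporate bonds 1240.6, inward foreign direct investment in the manufacturing sector 927.5, domestic pension funds' purchases of foreign equities 522.4, foreign purchases of equities on the domestic stock exchange 999.7, increase in resident deposits held at foreign banks 877.8.)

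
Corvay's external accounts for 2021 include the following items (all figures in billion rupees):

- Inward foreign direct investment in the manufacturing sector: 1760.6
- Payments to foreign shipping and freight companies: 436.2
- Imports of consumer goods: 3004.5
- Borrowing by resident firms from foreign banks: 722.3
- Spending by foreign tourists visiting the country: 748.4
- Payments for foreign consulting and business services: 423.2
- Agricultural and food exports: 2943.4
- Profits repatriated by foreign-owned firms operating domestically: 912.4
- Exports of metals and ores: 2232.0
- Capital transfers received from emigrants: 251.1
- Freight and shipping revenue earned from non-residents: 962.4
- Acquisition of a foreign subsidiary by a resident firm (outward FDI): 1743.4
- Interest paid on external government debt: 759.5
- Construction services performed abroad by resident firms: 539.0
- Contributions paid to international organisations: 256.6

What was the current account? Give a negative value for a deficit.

1632.8

Goods: 2232.0 + 2943.4 - 3004.5 = 2170.9
Services: 748.4 - 436.2 + 539.0 - 423.2 + 962.4 = 1390.4
Primary income: -759.5 - 912.4 = -1671.9
Secondary income: -256.6
Current account = 2170.9 + 1390.4 + (-1671.9) + (-256.6) = 1632.8
(Excluded from the current account — financial account: inward foreign direct investment in the manufacturing sector 1760.6, borrowing by resident firms from foreign banks 722.3, acquisition of a foreign subsidiary by a resident firm (outward FDI) 1743.4; capital account: capital transfers received from emigrants 251.1.)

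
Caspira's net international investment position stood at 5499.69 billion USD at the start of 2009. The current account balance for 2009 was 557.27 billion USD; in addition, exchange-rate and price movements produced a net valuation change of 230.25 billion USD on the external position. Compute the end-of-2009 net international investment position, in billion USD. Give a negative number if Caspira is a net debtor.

6287.21

Change in NIIP = current account + net valuation change = 557.27 + 230.25 = 787.52
End-of-year NIIP = 5499.69 + 787.52 = 6287.21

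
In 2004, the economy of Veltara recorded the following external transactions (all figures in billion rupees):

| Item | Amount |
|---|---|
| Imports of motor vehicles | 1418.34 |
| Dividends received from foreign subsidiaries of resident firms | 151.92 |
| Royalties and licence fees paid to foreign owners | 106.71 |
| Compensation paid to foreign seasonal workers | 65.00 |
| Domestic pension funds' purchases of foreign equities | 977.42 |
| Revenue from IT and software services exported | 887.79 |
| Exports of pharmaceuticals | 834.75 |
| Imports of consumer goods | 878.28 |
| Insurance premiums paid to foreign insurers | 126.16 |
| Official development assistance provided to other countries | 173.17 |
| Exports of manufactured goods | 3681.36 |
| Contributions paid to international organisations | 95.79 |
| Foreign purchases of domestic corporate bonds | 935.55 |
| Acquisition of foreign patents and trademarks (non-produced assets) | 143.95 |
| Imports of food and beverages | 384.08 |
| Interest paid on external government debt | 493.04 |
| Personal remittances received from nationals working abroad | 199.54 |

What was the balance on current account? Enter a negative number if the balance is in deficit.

2014.79

Goods: -1418.34 + 3681.36 + 834.75 - 384.08 - 878.28 = 1835.41
Services: 887.79 - 126.16 - 106.71 = 654.92
Primary income: 151.92 - 65.00 - 493.04 = -406.12
Secondary income: -95.79 + 199.54 - 173.17 = -69.42
Current account = 1835.41 + 654.92 + (-406.12) + (-69.42) = 2014.79
(Excluded from the current account — financial account: domestic pension funds' purchases of foreign equities 977.42, foreign purchases of domestic corporate bonds 935.55; capital account: acquisition of foreign patents and trademarks (non-produced assets) 143.95.)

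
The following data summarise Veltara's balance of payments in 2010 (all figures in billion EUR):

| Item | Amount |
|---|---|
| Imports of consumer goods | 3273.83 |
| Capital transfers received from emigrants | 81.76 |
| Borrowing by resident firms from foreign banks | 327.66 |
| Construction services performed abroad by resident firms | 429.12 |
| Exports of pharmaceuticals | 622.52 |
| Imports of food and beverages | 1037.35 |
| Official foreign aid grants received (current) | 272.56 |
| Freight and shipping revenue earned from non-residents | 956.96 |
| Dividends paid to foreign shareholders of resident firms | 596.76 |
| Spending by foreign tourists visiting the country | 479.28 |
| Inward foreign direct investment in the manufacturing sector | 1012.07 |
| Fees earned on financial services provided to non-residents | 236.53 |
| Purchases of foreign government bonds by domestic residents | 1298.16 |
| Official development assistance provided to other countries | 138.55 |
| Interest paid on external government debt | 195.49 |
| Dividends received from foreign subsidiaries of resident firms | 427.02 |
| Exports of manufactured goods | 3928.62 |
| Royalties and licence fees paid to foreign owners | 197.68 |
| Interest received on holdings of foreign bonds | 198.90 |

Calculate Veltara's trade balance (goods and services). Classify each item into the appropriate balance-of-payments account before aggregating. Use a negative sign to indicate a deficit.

2144.17

Goods: 3928.62 - 3273.83 + 622.52 - 1037.35 = 239.96
Services: 956.96 + 429.12 - 197.68 + 236.53 + 479.28 = 1904.21
Trade balance = 239.96 + 1904.21 = 2144.17
(Excluded from the trade balance — capital account: capital transfers received from emigrants 81.76; financial account: borrowing by resident firms from foreign banks 327.66, inward foreign direct investment in the manufacturing sector 1012.07, purchases of foreign government bonds by domestic residents 1298.16; secondary income: official foreign aid grants received (current) 272.56, official development assistance provided to other countries 138.55; primary income: dividends paid to foreign shareholders of resident firms 596.76, interest paid on external government debt 195.49, dividends received from foreign subsidiaries of resident firms 427.02, interest received on holdings of foreign bonds 198.90.)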